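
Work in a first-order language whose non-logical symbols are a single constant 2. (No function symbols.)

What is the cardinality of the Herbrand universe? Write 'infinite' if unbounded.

There are no function symbols, so the only ground term is the single constant.
The Herbrand universe is {2}, finite with 1 element.

1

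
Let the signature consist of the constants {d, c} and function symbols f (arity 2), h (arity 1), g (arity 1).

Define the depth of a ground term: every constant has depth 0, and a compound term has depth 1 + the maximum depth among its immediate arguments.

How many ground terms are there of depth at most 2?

Count level by level. With function symbols f/2, h/1, g/1, the terms of depth ≤ k are the 2 constants together with each function applied to depth-≤(k−1) tuples, so N_k = 2 + N_{k-1}^2 + N_{k-1} + N_{k-1}.
N_0 = 2
N_1 = 2 + 2^2 + 2 + 2 = 10
N_2 = 2 + 10^2 + 10 + 10 = 122

122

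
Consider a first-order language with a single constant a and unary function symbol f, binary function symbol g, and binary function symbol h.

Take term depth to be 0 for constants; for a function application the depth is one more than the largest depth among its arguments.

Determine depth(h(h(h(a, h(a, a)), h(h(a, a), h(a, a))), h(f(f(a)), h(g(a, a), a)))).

depth(h(a, a)) = 1 + max(0, 0) = 1
depth(h(a, h(a, a))) = 1 + max(0, 1) = 2
depth(h(h(a, a), h(a, a))) = 1 + max(1, 1) = 2
depth(h(h(a, h(a, a)), h(h(a, a), h(a, a)))) = 1 + max(2, 2) = 3
depth(f(a)) = 1 + depth(a) = 1 + 0 = 1
depth(f(f(a))) = 1 + depth(f(a)) = 1 + 1 = 2
depth(g(a, a)) = 1 + max(0, 0) = 1
depth(h(g(a, a), a)) = 1 + max(1, 0) = 2
depth(h(f(f(a)), h(g(a, a), a))) = 1 + max(2, 2) = 3
depth(h(h(h(a, h(a, a)), h(h(a, a), h(a, a))), h(f(f(a)), h(g(a, a), a)))) = 1 + max(3, 3) = 4

4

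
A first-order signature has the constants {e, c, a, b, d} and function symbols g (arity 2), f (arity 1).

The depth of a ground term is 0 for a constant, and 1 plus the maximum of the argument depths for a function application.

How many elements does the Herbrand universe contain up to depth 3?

Let N_k count ground terms of depth at most k. Each non-constant term of depth ≤ k is some function symbol applied to depth-≤(k−1) arguments, giving N_k = 5 + N_{k-1}^2 + N_{k-1}.
N_0 = 5
N_1 = 5 + 5^2 + 5 = 35
N_2 = 5 + 35^2 + 35 = 1265
N_3 = 5 + 1265^2 + 1265 = 1601495

1601495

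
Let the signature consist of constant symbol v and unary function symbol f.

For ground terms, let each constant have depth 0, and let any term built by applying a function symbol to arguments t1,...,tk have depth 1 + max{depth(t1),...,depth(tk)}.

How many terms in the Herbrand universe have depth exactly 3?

Write N_k for the number of ground terms of depth ≤ k. A term of depth ≤ k is either a constant or a function symbol applied to arguments of depth ≤ k−1, so N_k = 1 + N_{k-1}.
N_0 = 1
N_1 = 1 + 1 = 2
N_2 = 1 + 2 = 3
N_3 = 1 + 3 = 4
Terms of depth exactly 3: N_3 − N_2 = 4 − 3 = 1.

1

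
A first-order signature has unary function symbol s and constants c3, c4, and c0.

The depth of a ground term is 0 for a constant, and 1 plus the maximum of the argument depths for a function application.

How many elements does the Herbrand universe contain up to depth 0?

3

If N_k denotes the number of depth-≤k ground terms, the 3 constants give N_0 = 3, and each function symbol of arity r contributes N_{k-1}^r new terms at level k: N_k = 3 + N_{k-1}.
N_0 = 3
Explicitly: c3, c4, c0.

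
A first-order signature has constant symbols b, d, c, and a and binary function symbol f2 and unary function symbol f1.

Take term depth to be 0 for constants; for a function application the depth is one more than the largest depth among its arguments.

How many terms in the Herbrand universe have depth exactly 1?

Count level by level. With function symbols f2/2, f1/1, the terms of depth ≤ k are the 4 constants together with each function applied to depth-≤(k−1) tuples, so N_k = 4 + N_{k-1}^2 + N_{k-1}.
N_0 = 4
N_1 = 4 + 4^2 + 4 = 24
Terms of depth exactly 1: N_1 − N_0 = 24 − 4 = 20.

20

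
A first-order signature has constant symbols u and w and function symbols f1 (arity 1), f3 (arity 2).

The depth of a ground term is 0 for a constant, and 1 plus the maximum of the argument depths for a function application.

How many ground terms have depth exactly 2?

66

Let N_k = |{terms of depth ≤ k}|. Then N_0 = 2 and N_k = 2 + N_{k-1} + N_{k-1}^2 for k ≥ 1 (one summand per function symbol, arity giving the exponent).
N_0 = 2
N_1 = 2 + 2 + 2^2 = 8
N_2 = 2 + 8 + 8^2 = 74
Terms of depth exactly 2: N_2 − N_1 = 74 − 8 = 66.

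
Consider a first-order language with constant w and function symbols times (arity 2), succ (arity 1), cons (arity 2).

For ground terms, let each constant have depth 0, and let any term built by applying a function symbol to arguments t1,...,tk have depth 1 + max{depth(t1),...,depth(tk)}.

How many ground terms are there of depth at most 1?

Let N_k = |{terms of depth ≤ k}|. Then N_0 = 1 and N_k = 1 + N_{k-1}^2 + N_{k-1} + N_{k-1}^2 for k ≥ 1 (one summand per function symbol, arity giving the exponent).
N_0 = 1
N_1 = 1 + 1^2 + 1 + 1^2 = 4
Explicitly: w, times(w, w), succ(w), cons(w, w).

4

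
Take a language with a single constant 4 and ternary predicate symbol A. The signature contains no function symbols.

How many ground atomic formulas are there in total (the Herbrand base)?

With no function symbols, the Herbrand universe is just the 1 constant.
Ground atoms per predicate: A: 1^3 = 1.
Herbrand base size = 1 = 1.

1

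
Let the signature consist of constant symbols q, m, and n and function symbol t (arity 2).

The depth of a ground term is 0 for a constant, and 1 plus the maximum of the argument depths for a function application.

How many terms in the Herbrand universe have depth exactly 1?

Count level by level. With function symbols t/2, the terms of depth ≤ k are the 3 constants together with each function applied to depth-≤(k−1) tuples, so N_k = 3 + N_{k-1}^2.
N_0 = 3
N_1 = 3 + 3^2 = 12
Terms of depth exactly 1: N_1 − N_0 = 12 − 3 = 9.

9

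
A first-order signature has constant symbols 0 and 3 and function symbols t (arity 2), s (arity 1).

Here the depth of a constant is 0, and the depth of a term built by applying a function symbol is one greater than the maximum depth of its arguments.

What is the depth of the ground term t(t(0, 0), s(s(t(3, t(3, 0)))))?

depth(t(0, 0)) = 1 + max(0, 0) = 1
depth(t(3, 0)) = 1 + max(0, 0) = 1
depth(t(3, t(3, 0))) = 1 + max(0, 1) = 2
depth(s(t(3, t(3, 0)))) = 1 + depth(t(3, t(3, 0))) = 1 + 2 = 3
depth(s(s(t(3, t(3, 0))))) = 1 + depth(s(t(3, t(3, 0)))) = 1 + 3 = 4
depth(t(t(0, 0), s(s(t(3, t(3, 0)))))) = 1 + max(1, 4) = 5

5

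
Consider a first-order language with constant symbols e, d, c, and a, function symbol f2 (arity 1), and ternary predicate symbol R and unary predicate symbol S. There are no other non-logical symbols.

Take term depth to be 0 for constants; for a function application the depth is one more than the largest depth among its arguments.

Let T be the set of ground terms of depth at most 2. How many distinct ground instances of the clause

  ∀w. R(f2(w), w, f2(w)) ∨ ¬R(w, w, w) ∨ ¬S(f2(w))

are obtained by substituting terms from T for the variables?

Ground terms of depth ≤ 2:
  If N_k denotes the number of depth-≤k ground terms, the 4 constants give N_0 = 4, and each function symbol of arity r contributes N_{k-1}^r new terms at level k: N_k = 4 + N_{k-1}.
  N_0 = 4
  N_1 = 4 + 4 = 8
  N_2 = 4 + 8 = 12
  Explicitly: e, d, c, a, f2(e), f2(d), f2(c), f2(a), f2(f2(e)), f2(f2(d)), f2(f2(c)), f2(f2(a)).
So there are 12 ground terms available for substitution.
The clause has 1 distinct variable (w), which appears in the body. In the free term algebra distinct substitutions yield syntactically distinct ground instances.
Number of ground instances = 12.

12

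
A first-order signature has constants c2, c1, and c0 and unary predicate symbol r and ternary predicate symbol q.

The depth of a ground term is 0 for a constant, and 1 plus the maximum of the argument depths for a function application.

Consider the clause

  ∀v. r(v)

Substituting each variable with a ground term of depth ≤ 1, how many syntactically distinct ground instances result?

Ground terms of depth ≤ 1:
  With no function symbols every ground term is a constant, so there are exactly 3 ground terms at every depth bound.
  N_0 = 3
  N_1 = 3
  Explicitly: c2, c1, c0.
So there are 3 ground terms available for substitution.
There is 1 variable to instantiate (v),  occurring in at least one literal, so different choices give different ground instances.
Number of ground instances = 3.

3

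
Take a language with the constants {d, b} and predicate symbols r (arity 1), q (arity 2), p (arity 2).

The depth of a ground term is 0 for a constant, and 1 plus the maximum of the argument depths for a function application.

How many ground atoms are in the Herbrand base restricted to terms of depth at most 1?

10

First count ground terms of depth ≤ 1.
With no function symbols every ground term is a constant, so there are exactly 2 ground terms at every depth bound.
N_0 = 2
N_1 = 2
Explicitly: d, b.
So |H| = 2.
Ground atoms are formed by filling each argument slot of a predicate with a term from H, so an r-ary predicate gives |H|^r atoms:
  r: 2;  q: 2^2 = 4;  p: 2^2 = 4
Total ground atoms: 2 + 4 + 4 = 10.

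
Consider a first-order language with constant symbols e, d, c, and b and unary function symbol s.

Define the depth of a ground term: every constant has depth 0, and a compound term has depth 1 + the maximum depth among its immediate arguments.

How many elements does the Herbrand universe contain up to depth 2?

Write N_k for the number of ground terms of depth ≤ k. A term of depth ≤ k is either a constant or a function symbol applied to arguments of depth ≤ k−1, so N_k = 4 + N_{k-1}.
N_0 = 4
N_1 = 4 + 4 = 8
N_2 = 4 + 8 = 12
Explicitly: e, d, c, b, s(e), s(d), s(c), s(b), s(s(e)), s(s(d)), s(s(c)), s(s(b)).

12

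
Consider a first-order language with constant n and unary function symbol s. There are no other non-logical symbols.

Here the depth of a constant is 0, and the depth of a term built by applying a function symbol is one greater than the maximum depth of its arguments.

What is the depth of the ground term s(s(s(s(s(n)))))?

depth(s(n)) = 1 + depth(n) = 1 + 0 = 1
depth(s(s(n))) = 1 + depth(s(n)) = 1 + 1 = 2
depth(s(s(s(n)))) = 1 + depth(s(s(n))) = 1 + 2 = 3
depth(s(s(s(s(n))))) = 1 + depth(s(s(s(n)))) = 1 + 3 = 4
depth(s(s(s(s(s(n)))))) = 1 + depth(s(s(s(s(n))))) = 1 + 4 = 5

5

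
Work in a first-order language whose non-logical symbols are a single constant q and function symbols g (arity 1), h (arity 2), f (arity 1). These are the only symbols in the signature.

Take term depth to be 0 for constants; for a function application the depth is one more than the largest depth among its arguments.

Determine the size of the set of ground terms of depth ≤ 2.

If N_k denotes the number of depth-≤k ground terms, the 1 constant gives N_0 = 1, and each function symbol of arity r contributes N_{k-1}^r new terms at level k: N_k = 1 + N_{k-1} + N_{k-1}^2 + N_{k-1}.
N_0 = 1
N_1 = 1 + 1 + 1^2 + 1 = 4
N_2 = 1 + 4 + 4^2 + 4 = 25

25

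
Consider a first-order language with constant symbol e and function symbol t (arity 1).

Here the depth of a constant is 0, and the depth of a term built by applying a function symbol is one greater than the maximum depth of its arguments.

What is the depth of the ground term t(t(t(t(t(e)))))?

depth(t(e)) = 1 + depth(e) = 1 + 0 = 1
depth(t(t(e))) = 1 + depth(t(e)) = 1 + 1 = 2
depth(t(t(t(e)))) = 1 + depth(t(t(e))) = 1 + 2 = 3
depth(t(t(t(t(e))))) = 1 + depth(t(t(t(e)))) = 1 + 3 = 4
depth(t(t(t(t(t(e)))))) = 1 + depth(t(t(t(t(e))))) = 1 + 4 = 5

5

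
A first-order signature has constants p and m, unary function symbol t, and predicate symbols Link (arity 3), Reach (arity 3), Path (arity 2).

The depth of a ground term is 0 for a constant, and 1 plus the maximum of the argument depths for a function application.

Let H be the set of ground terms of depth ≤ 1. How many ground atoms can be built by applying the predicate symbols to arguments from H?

144

First count ground terms of depth ≤ 1.
Let N_k = |{terms of depth ≤ k}|. Then N_0 = 2 and N_k = 2 + N_{k-1} for k ≥ 1 (one summand per function symbol, arity giving the exponent).
N_0 = 2
N_1 = 2 + 2 = 4
Explicitly: p, m, t(p), t(m).
So |H| = 4.
A ground atom is a predicate applied to a tuple of terms from H, so the count is the sum over predicates of |H|^arity:
  Link: 4^3 = 64;  Reach: 4^3 = 64;  Path: 4^2 = 16
Total ground atoms: 64 + 64 + 16 = 144.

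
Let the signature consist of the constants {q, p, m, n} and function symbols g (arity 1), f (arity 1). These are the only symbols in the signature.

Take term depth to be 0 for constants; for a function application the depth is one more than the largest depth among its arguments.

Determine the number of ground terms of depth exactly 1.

Let N_k count ground terms of depth at most k. Each non-constant term of depth ≤ k is some function symbol applied to depth-≤(k−1) arguments, giving N_k = 4 + N_{k-1} + N_{k-1}.
N_0 = 4
N_1 = 4 + 4 + 4 = 12
Terms of depth exactly 1: N_1 − N_0 = 12 − 4 = 8.

8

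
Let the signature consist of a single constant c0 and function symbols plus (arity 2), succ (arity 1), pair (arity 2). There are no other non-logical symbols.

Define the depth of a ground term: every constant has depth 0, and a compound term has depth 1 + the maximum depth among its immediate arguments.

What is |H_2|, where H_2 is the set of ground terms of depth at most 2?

37

Let N_k = |{terms of depth ≤ k}|. Then N_0 = 1 and N_k = 1 + N_{k-1}^2 + N_{k-1} + N_{k-1}^2 for k ≥ 1 (one summand per function symbol, arity giving the exponent).
N_0 = 1
N_1 = 1 + 1^2 + 1 + 1^2 = 4
N_2 = 1 + 4^2 + 4 + 4^2 = 37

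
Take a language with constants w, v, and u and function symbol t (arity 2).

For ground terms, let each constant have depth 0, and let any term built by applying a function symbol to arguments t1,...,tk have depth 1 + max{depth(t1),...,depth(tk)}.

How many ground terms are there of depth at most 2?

147

Let N_k count ground terms of depth at most k. Each non-constant term of depth ≤ k is some function symbol applied to depth-≤(k−1) arguments, giving N_k = 3 + N_{k-1}^2.
N_0 = 3
N_1 = 3 + 3^2 = 12
N_2 = 3 + 12^2 = 147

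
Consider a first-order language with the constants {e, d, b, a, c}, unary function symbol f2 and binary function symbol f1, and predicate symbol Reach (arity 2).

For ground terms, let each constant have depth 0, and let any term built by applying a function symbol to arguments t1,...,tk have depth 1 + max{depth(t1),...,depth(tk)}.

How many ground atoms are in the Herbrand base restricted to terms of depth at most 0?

First count ground terms of depth ≤ 0.
Let N_k = |{terms of depth ≤ k}|. Then N_0 = 5 and N_k = 5 + N_{k-1} + N_{k-1}^2 for k ≥ 1 (one summand per function symbol, arity giving the exponent).
N_0 = 5
Explicitly: e, d, b, a, c.
So |H| = 5.
Ground atoms are formed by filling each argument slot of a predicate with a term from H, so an r-ary predicate gives |H|^r atoms:
  Reach: 5^2 = 25
Total ground atoms: 25.

25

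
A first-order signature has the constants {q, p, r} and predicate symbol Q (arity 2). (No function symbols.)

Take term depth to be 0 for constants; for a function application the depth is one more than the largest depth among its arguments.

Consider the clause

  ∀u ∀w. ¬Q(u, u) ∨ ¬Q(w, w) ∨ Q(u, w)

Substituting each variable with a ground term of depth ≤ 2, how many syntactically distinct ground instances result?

Ground terms of depth ≤ 2:
  With no function symbols every ground term is a constant, so there are exactly 3 ground terms at every depth bound.
  N_0 = 3
  N_1 = 3
  N_2 = 3
So there are 3 ground terms available for substitution.
The body mentions every one of the 2 quantified variables; since ground terms form a free algebra, no two substitutions collapse to the same formula.
Number of ground instances = 3^2 = 9.

9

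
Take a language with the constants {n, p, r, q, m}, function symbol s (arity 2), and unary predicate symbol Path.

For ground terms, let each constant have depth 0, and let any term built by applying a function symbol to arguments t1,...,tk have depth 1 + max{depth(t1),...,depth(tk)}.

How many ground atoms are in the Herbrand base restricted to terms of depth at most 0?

5

First count ground terms of depth ≤ 0.
Let N_k = |{terms of depth ≤ k}|. Then N_0 = 5 and N_k = 5 + N_{k-1}^2 for k ≥ 1 (one summand per function symbol, arity giving the exponent).
N_0 = 5
So |H| = 5.
A ground atom is a predicate applied to a tuple of terms from H, so the count is the sum over predicates of |H|^arity:
  Path: 5
Total ground atoms: 5.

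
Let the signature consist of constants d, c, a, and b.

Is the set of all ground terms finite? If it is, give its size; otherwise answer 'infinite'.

4

There are no function symbols, so every ground term is one of the 4 constants.
The Herbrand universe is {d, c, a, b}, which is finite with 4 elements.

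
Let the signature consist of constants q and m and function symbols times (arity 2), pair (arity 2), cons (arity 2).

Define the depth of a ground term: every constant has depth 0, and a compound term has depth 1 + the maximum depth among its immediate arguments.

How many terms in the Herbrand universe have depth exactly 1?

12

Count level by level. With function symbols times/2, pair/2, cons/2, the terms of depth ≤ k are the 2 constants together with each function applied to depth-≤(k−1) tuples, so N_k = 2 + N_{k-1}^2 + N_{k-1}^2 + N_{k-1}^2.
N_0 = 2
N_1 = 2 + 2^2 + 2^2 + 2^2 = 14
Terms of depth exactly 1: N_1 − N_0 = 14 − 2 = 12.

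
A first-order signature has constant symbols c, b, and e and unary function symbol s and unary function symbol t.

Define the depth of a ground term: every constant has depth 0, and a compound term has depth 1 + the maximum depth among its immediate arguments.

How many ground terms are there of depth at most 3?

45

Write N_k for the number of ground terms of depth ≤ k. A term of depth ≤ k is either a constant or a function symbol applied to arguments of depth ≤ k−1, so N_k = 3 + N_{k-1} + N_{k-1}.
N_0 = 3
N_1 = 3 + 3 + 3 = 9
N_2 = 3 + 9 + 9 = 21
N_3 = 3 + 21 + 21 = 45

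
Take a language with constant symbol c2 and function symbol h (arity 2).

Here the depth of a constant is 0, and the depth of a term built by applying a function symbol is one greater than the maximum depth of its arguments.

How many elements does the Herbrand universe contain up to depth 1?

If N_k denotes the number of depth-≤k ground terms, the 1 constant gives N_0 = 1, and each function symbol of arity r contributes N_{k-1}^r new terms at level k: N_k = 1 + N_{k-1}^2.
N_0 = 1
N_1 = 1 + 1^2 = 2
Explicitly: c2, h(c2, c2).

2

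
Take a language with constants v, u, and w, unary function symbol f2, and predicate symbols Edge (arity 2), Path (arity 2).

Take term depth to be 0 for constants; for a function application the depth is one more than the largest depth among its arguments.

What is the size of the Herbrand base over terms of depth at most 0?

18

First count ground terms of depth ≤ 0.
Let N_k count ground terms of depth at most k. Each non-constant term of depth ≤ k is some function symbol applied to depth-≤(k−1) arguments, giving N_k = 3 + N_{k-1}.
N_0 = 3
Explicitly: v, u, w.
So |H| = 3.
Each predicate of arity r yields |H|^r ground atoms (one per choice of an r-tuple from H):
  Edge: 3^2 = 9;  Path: 3^2 = 9
Total ground atoms: 9 + 9 = 18.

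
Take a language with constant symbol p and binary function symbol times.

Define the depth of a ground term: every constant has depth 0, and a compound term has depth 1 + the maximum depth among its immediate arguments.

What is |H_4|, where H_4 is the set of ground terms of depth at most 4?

677

Write N_k for the number of ground terms of depth ≤ k. A term of depth ≤ k is either a constant or a function symbol applied to arguments of depth ≤ k−1, so N_k = 1 + N_{k-1}^2.
N_0 = 1
N_1 = 1 + 1^2 = 2
N_2 = 1 + 2^2 = 5
N_3 = 1 + 5^2 = 26
N_4 = 1 + 26^2 = 677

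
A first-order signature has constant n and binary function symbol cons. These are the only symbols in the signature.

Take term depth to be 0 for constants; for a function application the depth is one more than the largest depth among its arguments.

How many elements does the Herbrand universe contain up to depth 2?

Write N_k for the number of ground terms of depth ≤ k. A term of depth ≤ k is either a constant or a function symbol applied to arguments of depth ≤ k−1, so N_k = 1 + N_{k-1}^2.
N_0 = 1
N_1 = 1 + 1^2 = 2
N_2 = 1 + 2^2 = 5

5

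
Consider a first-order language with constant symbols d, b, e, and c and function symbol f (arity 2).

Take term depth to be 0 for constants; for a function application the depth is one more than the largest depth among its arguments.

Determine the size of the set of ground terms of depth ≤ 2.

404

Count level by level. With function symbols f/2, the terms of depth ≤ k are the 4 constants together with each function applied to depth-≤(k−1) tuples, so N_k = 4 + N_{k-1}^2.
N_0 = 4
N_1 = 4 + 4^2 = 20
N_2 = 4 + 20^2 = 404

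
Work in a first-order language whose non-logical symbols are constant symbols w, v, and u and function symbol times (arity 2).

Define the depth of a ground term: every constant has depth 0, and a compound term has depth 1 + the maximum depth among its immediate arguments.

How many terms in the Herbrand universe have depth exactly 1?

9

Let N_k count ground terms of depth at most k. Each non-constant term of depth ≤ k is some function symbol applied to depth-≤(k−1) arguments, giving N_k = 3 + N_{k-1}^2.
N_0 = 3
N_1 = 3 + 3^2 = 12
Terms of depth exactly 1: N_1 − N_0 = 12 − 3 = 9.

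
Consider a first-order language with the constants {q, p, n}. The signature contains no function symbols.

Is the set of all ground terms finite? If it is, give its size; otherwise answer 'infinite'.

3

There are no function symbols, so every ground term is one of the 3 constants.
The Herbrand universe is {q, p, n}, which is finite with 3 elements.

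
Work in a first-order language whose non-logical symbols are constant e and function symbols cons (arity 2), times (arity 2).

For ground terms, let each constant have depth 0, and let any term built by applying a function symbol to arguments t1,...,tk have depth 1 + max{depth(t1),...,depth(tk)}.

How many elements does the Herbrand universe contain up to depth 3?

723

If N_k denotes the number of depth-≤k ground terms, the 1 constant gives N_0 = 1, and each function symbol of arity r contributes N_{k-1}^r new terms at level k: N_k = 1 + N_{k-1}^2 + N_{k-1}^2.
N_0 = 1
N_1 = 1 + 1^2 + 1^2 = 3
N_2 = 1 + 3^2 + 3^2 = 19
N_3 = 1 + 19^2 + 19^2 = 723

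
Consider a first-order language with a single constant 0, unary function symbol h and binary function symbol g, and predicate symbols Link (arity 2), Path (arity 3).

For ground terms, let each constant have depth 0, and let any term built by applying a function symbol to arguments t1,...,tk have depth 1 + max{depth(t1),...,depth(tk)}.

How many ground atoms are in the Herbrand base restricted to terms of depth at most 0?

2

First count ground terms of depth ≤ 0.
If N_k denotes the number of depth-≤k ground terms, the 1 constant gives N_0 = 1, and each function symbol of arity r contributes N_{k-1}^r new terms at level k: N_k = 1 + N_{k-1} + N_{k-1}^2.
N_0 = 1
Explicitly: 0.
So |H| = 1.
Each predicate of arity r yields |H|^r ground atoms (one per choice of an r-tuple from H):
  Link: 1^2 = 1;  Path: 1^3 = 1
Total ground atoms: 1 + 1 = 2.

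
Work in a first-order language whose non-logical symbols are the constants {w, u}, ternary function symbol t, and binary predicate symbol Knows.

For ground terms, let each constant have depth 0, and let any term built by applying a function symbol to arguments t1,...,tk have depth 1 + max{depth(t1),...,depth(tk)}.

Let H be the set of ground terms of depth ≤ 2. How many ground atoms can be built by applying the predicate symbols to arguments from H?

1004004

First count ground terms of depth ≤ 2.
If N_k denotes the number of depth-≤k ground terms, the 2 constants give N_0 = 2, and each function symbol of arity r contributes N_{k-1}^r new terms at level k: N_k = 2 + N_{k-1}^3.
N_0 = 2
N_1 = 2 + 2^3 = 10
N_2 = 2 + 10^3 = 1002
So |H| = 1002.
A ground atom is a predicate applied to a tuple of terms from H, so the count is the sum over predicates of |H|^arity:
  Knows: 1002^2 = 1004004
Total ground atoms: 1004004.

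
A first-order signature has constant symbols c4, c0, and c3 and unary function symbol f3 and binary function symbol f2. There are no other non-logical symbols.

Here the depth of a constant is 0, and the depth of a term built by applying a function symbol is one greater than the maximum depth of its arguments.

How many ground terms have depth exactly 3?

Let N_k = |{terms of depth ≤ k}|. Then N_0 = 3 and N_k = 3 + N_{k-1} + N_{k-1}^2 for k ≥ 1 (one summand per function symbol, arity giving the exponent).
N_0 = 3
N_1 = 3 + 3 + 3^2 = 15
N_2 = 3 + 15 + 15^2 = 243
N_3 = 3 + 243 + 243^2 = 59295
Terms of depth exactly 3: N_3 − N_2 = 59295 − 243 = 59052.

59052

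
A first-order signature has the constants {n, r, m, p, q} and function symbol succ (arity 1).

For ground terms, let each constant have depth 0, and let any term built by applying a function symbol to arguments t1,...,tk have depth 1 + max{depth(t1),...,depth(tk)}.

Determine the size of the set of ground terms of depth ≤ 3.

20

Count level by level. With function symbols succ/1, the terms of depth ≤ k are the 5 constants together with each function applied to depth-≤(k−1) tuples, so N_k = 5 + N_{k-1}.
N_0 = 5
N_1 = 5 + 5 = 10
N_2 = 5 + 10 = 15
N_3 = 5 + 15 = 20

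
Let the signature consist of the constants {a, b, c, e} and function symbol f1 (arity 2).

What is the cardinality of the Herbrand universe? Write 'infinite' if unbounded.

infinite

The signature has at least one function symbol (f1, arity 2) and at least one constant (a).
Iterating f1 gives infinitely many distinct ground terms: a, f1(a, a), f1(f1(a, a), f1(a, a)), ...
So the Herbrand universe is infinite.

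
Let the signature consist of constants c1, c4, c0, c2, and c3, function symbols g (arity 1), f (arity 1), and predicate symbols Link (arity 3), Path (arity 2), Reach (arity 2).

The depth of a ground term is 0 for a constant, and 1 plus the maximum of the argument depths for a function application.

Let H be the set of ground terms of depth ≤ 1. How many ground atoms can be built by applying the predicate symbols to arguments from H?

3825

First count ground terms of depth ≤ 1.
Let N_k = |{terms of depth ≤ k}|. Then N_0 = 5 and N_k = 5 + N_{k-1} + N_{k-1} for k ≥ 1 (one summand per function symbol, arity giving the exponent).
N_0 = 5
N_1 = 5 + 5 + 5 = 15
So |H| = 15.
Each predicate of arity r yields |H|^r ground atoms (one per choice of an r-tuple from H):
  Link: 15^3 = 3375;  Path: 15^2 = 225;  Reach: 15^2 = 225
Total ground atoms: 3375 + 225 + 225 = 3825.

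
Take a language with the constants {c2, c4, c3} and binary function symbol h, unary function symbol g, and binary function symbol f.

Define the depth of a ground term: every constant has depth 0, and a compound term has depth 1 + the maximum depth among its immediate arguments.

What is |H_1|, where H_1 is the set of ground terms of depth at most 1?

Let N_k = |{terms of depth ≤ k}|. Then N_0 = 3 and N_k = 3 + N_{k-1}^2 + N_{k-1} + N_{k-1}^2 for k ≥ 1 (one summand per function symbol, arity giving the exponent).
N_0 = 3
N_1 = 3 + 3^2 + 3 + 3^2 = 24

24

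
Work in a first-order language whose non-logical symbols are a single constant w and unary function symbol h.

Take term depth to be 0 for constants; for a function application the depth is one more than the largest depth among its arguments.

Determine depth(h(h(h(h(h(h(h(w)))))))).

depth(h(w)) = 1 + depth(w) = 1 + 0 = 1
depth(h(h(w))) = 1 + depth(h(w)) = 1 + 1 = 2
depth(h(h(h(w)))) = 1 + depth(h(h(w))) = 1 + 2 = 3
depth(h(h(h(h(w))))) = 1 + depth(h(h(h(w)))) = 1 + 3 = 4
depth(h(h(h(h(h(w)))))) = 1 + depth(h(h(h(h(w))))) = 1 + 4 = 5
depth(h(h(h(h(h(h(w))))))) = 1 + depth(h(h(h(h(h(w)))))) = 1 + 5 = 6
depth(h(h(h(h(h(h(h(w)))))))) = 1 + depth(h(h(h(h(h(h(w))))))) = 1 + 6 = 7

7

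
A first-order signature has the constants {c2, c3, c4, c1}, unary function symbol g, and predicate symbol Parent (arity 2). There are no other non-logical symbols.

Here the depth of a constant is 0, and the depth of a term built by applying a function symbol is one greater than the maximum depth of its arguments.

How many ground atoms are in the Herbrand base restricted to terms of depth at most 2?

144

First count ground terms of depth ≤ 2.
Let N_k count ground terms of depth at most k. Each non-constant term of depth ≤ k is some function symbol applied to depth-≤(k−1) arguments, giving N_k = 4 + N_{k-1}.
N_0 = 4
N_1 = 4 + 4 = 8
N_2 = 4 + 8 = 12
So |H| = 12.
For each predicate symbol, the number of ground atoms is |H| raised to its arity; summing:
  Parent: 12^2 = 144
Total ground atoms: 144.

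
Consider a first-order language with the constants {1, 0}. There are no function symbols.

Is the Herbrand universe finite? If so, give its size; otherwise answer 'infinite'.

There are no function symbols, so every ground term is one of the 2 constants.
The Herbrand universe is {1, 0}, which is finite with 2 elements.

2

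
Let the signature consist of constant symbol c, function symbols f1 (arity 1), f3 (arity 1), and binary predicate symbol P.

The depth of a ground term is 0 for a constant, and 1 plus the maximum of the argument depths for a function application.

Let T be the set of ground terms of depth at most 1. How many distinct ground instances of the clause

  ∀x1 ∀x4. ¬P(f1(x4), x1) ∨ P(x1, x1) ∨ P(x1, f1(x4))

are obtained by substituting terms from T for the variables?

9

Ground terms of depth ≤ 1:
  Count level by level. With function symbols f1/1, f3/1, the terms of depth ≤ k are the 1 constant together with each function applied to depth-≤(k−1) tuples, so N_k = 1 + N_{k-1} + N_{k-1}.
  N_0 = 1
  N_1 = 1 + 1 + 1 = 3
  Explicitly: c, f1(c), f3(c).
So there are 3 ground terms available for substitution.
There are 2 variables to instantiate (x1, x4), each occurring in at least one literal, so different choices give different ground instances.
Number of ground instances = 3^2 = 9.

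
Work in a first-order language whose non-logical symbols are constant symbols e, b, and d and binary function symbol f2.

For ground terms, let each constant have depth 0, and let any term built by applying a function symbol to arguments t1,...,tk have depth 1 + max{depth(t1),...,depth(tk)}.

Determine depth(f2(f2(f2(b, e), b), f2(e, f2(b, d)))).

3

depth(f2(b, e)) = 1 + max(0, 0) = 1
depth(f2(f2(b, e), b)) = 1 + max(1, 0) = 2
depth(f2(b, d)) = 1 + max(0, 0) = 1
depth(f2(e, f2(b, d))) = 1 + max(0, 1) = 2
depth(f2(f2(f2(b, e), b), f2(e, f2(b, d)))) = 1 + max(2, 2) = 3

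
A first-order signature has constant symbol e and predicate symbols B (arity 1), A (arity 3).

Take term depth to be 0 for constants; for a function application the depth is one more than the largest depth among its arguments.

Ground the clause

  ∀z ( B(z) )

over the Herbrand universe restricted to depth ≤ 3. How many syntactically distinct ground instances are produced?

1

Ground terms of depth ≤ 3:
  With no function symbols every ground term is a constant, so there is exactly 1 ground term at every depth bound.
  N_0 = 1
  N_1 = 1
  N_2 = 1
  N_3 = 1
So there is exactly 1 ground term available for substitution.
The body mentions the single quantified variable z; since ground terms form a free algebra, no two substitutions collapse to the same formula.
Number of ground instances = 1.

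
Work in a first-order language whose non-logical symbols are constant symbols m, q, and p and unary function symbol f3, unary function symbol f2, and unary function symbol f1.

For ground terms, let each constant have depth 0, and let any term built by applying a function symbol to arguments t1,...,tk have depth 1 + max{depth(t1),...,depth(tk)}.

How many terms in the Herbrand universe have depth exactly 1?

9

Write N_k for the number of ground terms of depth ≤ k. A term of depth ≤ k is either a constant or a function symbol applied to arguments of depth ≤ k−1, so N_k = 3 + N_{k-1} + N_{k-1} + N_{k-1}.
N_0 = 3
N_1 = 3 + 3 + 3 + 3 = 12
Terms of depth exactly 1: N_1 − N_0 = 12 − 3 = 9.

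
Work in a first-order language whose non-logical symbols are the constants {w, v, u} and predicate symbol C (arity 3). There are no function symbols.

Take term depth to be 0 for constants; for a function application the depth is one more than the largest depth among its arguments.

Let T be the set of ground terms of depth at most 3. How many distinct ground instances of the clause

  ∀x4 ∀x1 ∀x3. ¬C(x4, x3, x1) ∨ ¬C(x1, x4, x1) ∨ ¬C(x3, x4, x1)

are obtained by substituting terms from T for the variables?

Ground terms of depth ≤ 3:
  With no function symbols every ground term is a constant, so there are exactly 3 ground terms at every depth bound.
  N_0 = 3
  N_1 = 3
  N_2 = 3
  N_3 = 3
  Explicitly: w, v, u.
So there are 3 ground terms available for substitution.
There are 3 variables to instantiate (x4, x1, x3), each occurring in at least one literal, so different choices give different ground instances.
Number of ground instances = 3^3 = 27.

27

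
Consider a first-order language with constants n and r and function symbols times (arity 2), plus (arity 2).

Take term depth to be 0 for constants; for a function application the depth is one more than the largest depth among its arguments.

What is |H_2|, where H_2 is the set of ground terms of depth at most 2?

202

Let N_k = |{terms of depth ≤ k}|. Then N_0 = 2 and N_k = 2 + N_{k-1}^2 + N_{k-1}^2 for k ≥ 1 (one summand per function symbol, arity giving the exponent).
N_0 = 2
N_1 = 2 + 2^2 + 2^2 = 10
N_2 = 2 + 10^2 + 10^2 = 202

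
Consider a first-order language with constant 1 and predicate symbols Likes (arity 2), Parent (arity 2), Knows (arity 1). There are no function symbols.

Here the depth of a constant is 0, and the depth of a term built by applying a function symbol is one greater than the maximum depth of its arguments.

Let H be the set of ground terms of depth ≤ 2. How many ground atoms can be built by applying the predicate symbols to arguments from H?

3

First count ground terms of depth ≤ 2.
With no function symbols every ground term is a constant, so there is exactly 1 ground term at every depth bound.
N_0 = 1
N_1 = 1
N_2 = 1
So |H| = 1.
A ground atom is a predicate applied to a tuple of terms from H, so the count is the sum over predicates of |H|^arity:
  Likes: 1^2 = 1;  Parent: 1^2 = 1;  Knows: 1
Total ground atoms: 1 + 1 + 1 = 3.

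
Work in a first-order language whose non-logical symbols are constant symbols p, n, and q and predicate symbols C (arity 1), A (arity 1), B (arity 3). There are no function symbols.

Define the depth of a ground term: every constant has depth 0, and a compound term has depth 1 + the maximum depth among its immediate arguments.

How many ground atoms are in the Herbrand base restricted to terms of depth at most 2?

33

First count ground terms of depth ≤ 2.
With no function symbols every ground term is a constant, so there are exactly 3 ground terms at every depth bound.
N_0 = 3
N_1 = 3
N_2 = 3
So |H| = 3.
Ground atoms are formed by filling each argument slot of a predicate with a term from H, so an r-ary predicate gives |H|^r atoms:
  C: 3;  A: 3;  B: 3^3 = 27
Total ground atoms: 3 + 3 + 27 = 33.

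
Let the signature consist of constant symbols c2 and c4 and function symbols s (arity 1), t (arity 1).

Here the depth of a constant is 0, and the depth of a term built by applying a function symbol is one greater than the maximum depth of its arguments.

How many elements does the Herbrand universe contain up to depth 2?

Let N_k = |{terms of depth ≤ k}|. Then N_0 = 2 and N_k = 2 + N_{k-1} + N_{k-1} for k ≥ 1 (one summand per function symbol, arity giving the exponent).
N_0 = 2
N_1 = 2 + 2 + 2 = 6
N_2 = 2 + 6 + 6 = 14

14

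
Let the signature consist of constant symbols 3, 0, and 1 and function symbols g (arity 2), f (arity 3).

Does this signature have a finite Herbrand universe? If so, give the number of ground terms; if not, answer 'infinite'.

The signature has at least one function symbol (g, arity 2) and at least one constant (3).
Iterating g gives infinitely many distinct ground terms: 3, g(3, 3), g(g(3, 3), g(3, 3)), ...
So the Herbrand universe is infinite.

infinite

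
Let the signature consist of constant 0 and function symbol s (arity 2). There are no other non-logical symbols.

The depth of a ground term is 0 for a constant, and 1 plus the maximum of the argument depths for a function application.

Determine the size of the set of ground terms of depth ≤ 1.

Write N_k for the number of ground terms of depth ≤ k. A term of depth ≤ k is either a constant or a function symbol applied to arguments of depth ≤ k−1, so N_k = 1 + N_{k-1}^2.
N_0 = 1
N_1 = 1 + 1^2 = 2

2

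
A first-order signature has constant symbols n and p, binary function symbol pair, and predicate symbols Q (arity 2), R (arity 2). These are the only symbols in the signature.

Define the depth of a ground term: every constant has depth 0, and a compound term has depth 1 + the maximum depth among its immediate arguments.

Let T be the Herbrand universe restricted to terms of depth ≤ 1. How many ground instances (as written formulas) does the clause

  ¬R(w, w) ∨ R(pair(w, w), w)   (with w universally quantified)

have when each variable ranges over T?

6

Ground terms of depth ≤ 1:
  Let N_k count ground terms of depth at most k. Each non-constant term of depth ≤ k is some function symbol applied to depth-≤(k−1) arguments, giving N_k = 2 + N_{k-1}^2.
  N_0 = 2
  N_1 = 2 + 2^2 = 6
  Explicitly: n, p, pair(n, n), pair(n, p), pair(p, n), pair(p, p).
So there are 6 ground terms available for substitution.
The variable w ranges independently over the available ground terms, and distinct assignments produce distinct instances.
Number of ground instances = 6.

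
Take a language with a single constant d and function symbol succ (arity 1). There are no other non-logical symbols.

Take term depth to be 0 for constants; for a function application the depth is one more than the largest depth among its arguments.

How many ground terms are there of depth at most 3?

If N_k denotes the number of depth-≤k ground terms, the 1 constant gives N_0 = 1, and each function symbol of arity r contributes N_{k-1}^r new terms at level k: N_k = 1 + N_{k-1}.
N_0 = 1
N_1 = 1 + 1 = 2
N_2 = 1 + 2 = 3
N_3 = 1 + 3 = 4
Explicitly: d, succ(d), succ(succ(d)), succ(succ(succ(d))).

4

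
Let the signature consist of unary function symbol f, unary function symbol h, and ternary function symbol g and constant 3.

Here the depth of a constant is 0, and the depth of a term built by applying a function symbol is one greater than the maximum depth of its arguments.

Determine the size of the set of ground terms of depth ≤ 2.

73

Count level by level. With function symbols f/1, h/1, g/3, the terms of depth ≤ k are the 1 constant together with each function applied to depth-≤(k−1) tuples, so N_k = 1 + N_{k-1} + N_{k-1} + N_{k-1}^3.
N_0 = 1
N_1 = 1 + 1 + 1 + 1^3 = 4
N_2 = 1 + 4 + 4 + 4^3 = 73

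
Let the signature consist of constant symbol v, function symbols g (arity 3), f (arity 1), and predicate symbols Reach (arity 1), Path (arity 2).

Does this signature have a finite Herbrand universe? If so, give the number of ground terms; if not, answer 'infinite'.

The signature has at least one function symbol (g, arity 3) and at least one constant (v).
Iterating g gives infinitely many distinct ground terms: v, g(v, v, v), g(g(v, v, v), g(v, v, v), g(v, v, v)), ...
So the Herbrand universe is infinite.

infinite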